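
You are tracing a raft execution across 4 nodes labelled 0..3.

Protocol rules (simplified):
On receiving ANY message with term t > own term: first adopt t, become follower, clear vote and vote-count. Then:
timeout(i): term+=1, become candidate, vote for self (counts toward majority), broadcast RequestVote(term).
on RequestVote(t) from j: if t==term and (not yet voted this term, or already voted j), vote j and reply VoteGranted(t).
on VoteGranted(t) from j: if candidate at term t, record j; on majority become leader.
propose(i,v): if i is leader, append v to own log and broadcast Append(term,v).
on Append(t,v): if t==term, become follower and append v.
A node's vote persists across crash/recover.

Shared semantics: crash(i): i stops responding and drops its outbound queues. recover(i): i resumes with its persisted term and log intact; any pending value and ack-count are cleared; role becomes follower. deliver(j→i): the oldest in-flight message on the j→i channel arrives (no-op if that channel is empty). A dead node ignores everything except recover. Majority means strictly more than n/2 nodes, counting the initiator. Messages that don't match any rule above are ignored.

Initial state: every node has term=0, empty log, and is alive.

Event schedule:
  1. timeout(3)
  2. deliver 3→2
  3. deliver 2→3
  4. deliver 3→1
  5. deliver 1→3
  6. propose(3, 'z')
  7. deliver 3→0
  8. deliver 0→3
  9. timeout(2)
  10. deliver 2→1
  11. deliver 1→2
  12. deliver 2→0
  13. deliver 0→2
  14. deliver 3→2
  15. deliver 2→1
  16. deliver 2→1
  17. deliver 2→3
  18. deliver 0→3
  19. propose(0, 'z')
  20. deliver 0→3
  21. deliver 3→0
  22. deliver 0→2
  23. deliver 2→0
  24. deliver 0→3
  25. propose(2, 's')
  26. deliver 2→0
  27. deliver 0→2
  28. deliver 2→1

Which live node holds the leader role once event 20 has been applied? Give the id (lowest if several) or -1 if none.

2

1. timeout(3):  <3:cand t1 ->
2. deliver 3→2:  <2:foll t1 ->
3. deliver 2→3:  nop
4. deliver 3→1:  <1:foll t1 ->
5. deliver 1→3:  <3:lead t1 ->
6. propose(3,'z'):  <3:lead t1 z>
7. deliver 3→0:  <0:foll t1 ->
8. deliver 0→3:  nop
9. timeout(2):  <2:cand t2 ->
10. deliver 2→1:  <1:foll t2 ->
11. deliver 1→2:  nop
12. deliver 2→0:  <0:foll t2 ->
13. deliver 0→2:  <2:lead t2 ->
14. deliver 3→2:  nop
15. deliver 2→1:  nop
16. deliver 2→1:  nop
17. deliver 2→3:  <3:foll t2 z>
18. deliver 0→3:  nop
19. propose(0,'z'):  nop
20. deliver 0→3:  nop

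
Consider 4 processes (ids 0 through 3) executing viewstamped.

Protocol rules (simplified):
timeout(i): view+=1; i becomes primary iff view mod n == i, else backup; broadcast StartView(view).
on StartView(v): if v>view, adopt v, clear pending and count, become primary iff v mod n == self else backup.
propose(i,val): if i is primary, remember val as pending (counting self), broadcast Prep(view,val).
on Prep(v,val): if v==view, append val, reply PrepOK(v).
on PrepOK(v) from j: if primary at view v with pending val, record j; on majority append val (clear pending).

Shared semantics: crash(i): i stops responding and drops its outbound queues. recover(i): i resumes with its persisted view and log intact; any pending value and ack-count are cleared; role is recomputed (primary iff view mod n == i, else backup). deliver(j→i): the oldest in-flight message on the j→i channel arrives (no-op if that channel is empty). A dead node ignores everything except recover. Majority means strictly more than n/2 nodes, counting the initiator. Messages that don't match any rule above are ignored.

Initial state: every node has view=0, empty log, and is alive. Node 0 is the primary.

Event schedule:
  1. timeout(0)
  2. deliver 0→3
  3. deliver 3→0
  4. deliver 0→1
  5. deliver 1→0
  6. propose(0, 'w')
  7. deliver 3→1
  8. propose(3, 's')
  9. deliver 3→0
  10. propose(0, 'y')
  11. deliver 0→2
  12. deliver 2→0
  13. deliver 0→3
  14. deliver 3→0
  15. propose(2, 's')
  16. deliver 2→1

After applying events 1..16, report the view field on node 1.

[1] timeout(0) → N0(back v1 [-])
[2] deliver 0→3 → N3(back v1 [-])
[3] deliver 3→0 → ∅
[4] deliver 0→1 → N1(prim v1 [-])
[5] deliver 1→0 → ∅
[6] propose(0,'w') → ∅
[7] deliver 3→1 → ∅
[8] propose(3,'s') → ∅
[9] deliver 3→0 → ∅
[10] propose(0,'y') → ∅
[11] deliver 0→2 → N2(back v1 [-])
[12] deliver 2→0 → ∅
[13] deliver 0→3 → ∅
[14] deliver 3→0 → ∅
[15] propose(2,'s') → ∅
[16] deliver 2→1 → ∅

1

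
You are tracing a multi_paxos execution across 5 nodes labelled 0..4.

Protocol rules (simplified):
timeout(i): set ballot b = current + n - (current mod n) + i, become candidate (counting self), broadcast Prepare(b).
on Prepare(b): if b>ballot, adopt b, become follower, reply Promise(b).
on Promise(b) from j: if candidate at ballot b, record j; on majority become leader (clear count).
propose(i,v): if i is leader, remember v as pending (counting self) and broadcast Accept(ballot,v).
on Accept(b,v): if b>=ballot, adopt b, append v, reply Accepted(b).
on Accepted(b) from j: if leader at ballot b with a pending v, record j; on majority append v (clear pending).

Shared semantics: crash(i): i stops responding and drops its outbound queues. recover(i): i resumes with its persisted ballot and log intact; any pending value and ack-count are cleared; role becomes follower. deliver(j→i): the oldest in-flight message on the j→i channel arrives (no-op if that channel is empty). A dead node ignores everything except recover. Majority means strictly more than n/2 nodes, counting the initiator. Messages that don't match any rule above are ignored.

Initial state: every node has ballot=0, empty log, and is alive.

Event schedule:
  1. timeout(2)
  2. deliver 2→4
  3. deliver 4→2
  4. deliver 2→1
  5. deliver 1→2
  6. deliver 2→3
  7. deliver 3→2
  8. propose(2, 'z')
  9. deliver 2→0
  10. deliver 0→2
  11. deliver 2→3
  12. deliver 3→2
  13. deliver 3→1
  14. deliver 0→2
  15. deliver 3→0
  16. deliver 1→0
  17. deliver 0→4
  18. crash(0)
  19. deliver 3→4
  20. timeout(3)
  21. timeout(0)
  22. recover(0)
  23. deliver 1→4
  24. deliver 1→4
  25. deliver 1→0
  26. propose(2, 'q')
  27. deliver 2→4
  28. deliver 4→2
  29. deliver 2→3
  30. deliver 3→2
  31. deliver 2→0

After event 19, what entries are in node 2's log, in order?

1. timeout(2):  <2:cand b7 ->
2. deliver 2→4:  <4:foll b7 ->
3. deliver 4→2:  nop
4. deliver 2→1:  <1:foll b7 ->
5. deliver 1→2:  <2:lead b7 ->
6. deliver 2→3:  <3:foll b7 ->
7. deliver 3→2:  nop
8. propose(2,'z'):  nop
9. deliver 2→0:  <0:foll b7 ->
10. deliver 0→2:  nop
11. deliver 2→3:  <3:foll b7 z>
12. deliver 3→2:  nop
13. deliver 3→1:  nop
14. deliver 0→2:  nop
15. deliver 3→0:  nop
16. deliver 1→0:  nop
17. deliver 0→4:  nop
18. crash(0):  <0:✗foll b7 ->
19. deliver 3→4:  nop

empty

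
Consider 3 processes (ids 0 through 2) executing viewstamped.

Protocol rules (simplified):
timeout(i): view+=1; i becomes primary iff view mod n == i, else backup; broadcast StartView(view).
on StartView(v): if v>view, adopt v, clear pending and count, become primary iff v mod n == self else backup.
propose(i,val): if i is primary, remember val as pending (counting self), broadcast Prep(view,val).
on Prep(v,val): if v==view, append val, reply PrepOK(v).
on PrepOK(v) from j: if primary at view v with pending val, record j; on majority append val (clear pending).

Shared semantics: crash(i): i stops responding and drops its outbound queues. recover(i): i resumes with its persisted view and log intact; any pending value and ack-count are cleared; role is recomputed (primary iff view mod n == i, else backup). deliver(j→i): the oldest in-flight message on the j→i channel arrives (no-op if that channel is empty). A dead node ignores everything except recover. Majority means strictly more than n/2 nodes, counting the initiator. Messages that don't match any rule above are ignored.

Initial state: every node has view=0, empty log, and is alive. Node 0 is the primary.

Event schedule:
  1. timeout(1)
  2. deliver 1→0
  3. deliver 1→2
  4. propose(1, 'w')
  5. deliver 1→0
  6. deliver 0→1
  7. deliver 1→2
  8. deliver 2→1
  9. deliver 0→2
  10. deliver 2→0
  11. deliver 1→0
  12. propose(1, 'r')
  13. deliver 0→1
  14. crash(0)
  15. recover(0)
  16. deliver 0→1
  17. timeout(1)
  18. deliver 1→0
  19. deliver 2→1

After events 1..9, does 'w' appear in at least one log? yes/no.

step 1 timeout(1): 1={prim,v=1,log=-}
step 2 deliver 1→0: 0={back,v=1,log=-}
step 3 deliver 1→2: 2={back,v=1,log=-}
step 4 propose(1,'w'): —
step 5 deliver 1→0: 0={back,v=1,log=w}
step 6 deliver 0→1: 1={prim,v=1,log=w}
step 7 deliver 1→2: 2={back,v=1,log=w}
step 8 deliver 2→1: —
step 9 deliver 0→2: —

yes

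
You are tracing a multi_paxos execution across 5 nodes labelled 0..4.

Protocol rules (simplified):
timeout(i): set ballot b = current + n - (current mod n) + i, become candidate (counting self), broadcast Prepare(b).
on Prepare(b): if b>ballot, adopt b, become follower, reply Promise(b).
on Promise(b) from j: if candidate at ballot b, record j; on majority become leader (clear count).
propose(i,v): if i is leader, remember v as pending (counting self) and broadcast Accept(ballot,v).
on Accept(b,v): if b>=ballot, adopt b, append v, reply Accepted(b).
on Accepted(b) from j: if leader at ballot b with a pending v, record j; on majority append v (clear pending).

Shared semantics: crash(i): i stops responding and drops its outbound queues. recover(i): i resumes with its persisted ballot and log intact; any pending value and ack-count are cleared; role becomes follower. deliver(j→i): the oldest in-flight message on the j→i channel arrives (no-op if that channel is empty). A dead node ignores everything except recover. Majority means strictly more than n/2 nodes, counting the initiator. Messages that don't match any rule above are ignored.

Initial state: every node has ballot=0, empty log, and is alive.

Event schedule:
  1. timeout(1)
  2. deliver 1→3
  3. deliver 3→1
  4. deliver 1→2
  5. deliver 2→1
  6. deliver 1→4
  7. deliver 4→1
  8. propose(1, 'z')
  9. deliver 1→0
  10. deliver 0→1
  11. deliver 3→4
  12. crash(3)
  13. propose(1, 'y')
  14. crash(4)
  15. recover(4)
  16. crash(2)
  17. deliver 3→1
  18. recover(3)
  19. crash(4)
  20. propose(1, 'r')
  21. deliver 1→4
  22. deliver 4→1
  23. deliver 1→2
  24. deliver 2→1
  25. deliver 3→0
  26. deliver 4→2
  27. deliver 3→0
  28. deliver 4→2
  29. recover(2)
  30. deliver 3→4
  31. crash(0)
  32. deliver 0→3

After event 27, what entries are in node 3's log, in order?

after 1 — timeout(1): n1:cand/b6/[-]
after 2 — deliver 1→3: n3:foll/b6/[-]
after 3 — deliver 3→1: ·
after 4 — deliver 1→2: n2:foll/b6/[-]
after 5 — deliver 2→1: n1:lead/b6/[-]
after 6 — deliver 1→4: n4:foll/b6/[-]
after 7 — deliver 4→1: ·
after 8 — propose(1,'z'): ·
after 9 — deliver 1→0: n0:foll/b6/[-]
after 10 — deliver 0→1: ·
after 11 — deliver 3→4: ·
after 12 — crash(3): n3:✗foll/b6/[-]
after 13 — propose(1,'y'): ·
after 14 — crash(4): n4:✗foll/b6/[-]
after 15 — recover(4): n4:foll/b6/[-]
after 16 — crash(2): n2:✗foll/b6/[-]
after 17 — deliver 3→1: ·
after 18 — recover(3): n3:foll/b6/[-]
after 19 — crash(4): n4:✗foll/b6/[-]
after 20 — propose(1,'r'): ·
after 21 — deliver 1→4: ·
after 22 — deliver 4→1: ·
after 23 — deliver 1→2: ·
after 24 — deliver 2→1: ·
after 25 — deliver 3→0: ·
after 26 — deliver 4→2: ·
after 27 — deliver 3→0: ·

empty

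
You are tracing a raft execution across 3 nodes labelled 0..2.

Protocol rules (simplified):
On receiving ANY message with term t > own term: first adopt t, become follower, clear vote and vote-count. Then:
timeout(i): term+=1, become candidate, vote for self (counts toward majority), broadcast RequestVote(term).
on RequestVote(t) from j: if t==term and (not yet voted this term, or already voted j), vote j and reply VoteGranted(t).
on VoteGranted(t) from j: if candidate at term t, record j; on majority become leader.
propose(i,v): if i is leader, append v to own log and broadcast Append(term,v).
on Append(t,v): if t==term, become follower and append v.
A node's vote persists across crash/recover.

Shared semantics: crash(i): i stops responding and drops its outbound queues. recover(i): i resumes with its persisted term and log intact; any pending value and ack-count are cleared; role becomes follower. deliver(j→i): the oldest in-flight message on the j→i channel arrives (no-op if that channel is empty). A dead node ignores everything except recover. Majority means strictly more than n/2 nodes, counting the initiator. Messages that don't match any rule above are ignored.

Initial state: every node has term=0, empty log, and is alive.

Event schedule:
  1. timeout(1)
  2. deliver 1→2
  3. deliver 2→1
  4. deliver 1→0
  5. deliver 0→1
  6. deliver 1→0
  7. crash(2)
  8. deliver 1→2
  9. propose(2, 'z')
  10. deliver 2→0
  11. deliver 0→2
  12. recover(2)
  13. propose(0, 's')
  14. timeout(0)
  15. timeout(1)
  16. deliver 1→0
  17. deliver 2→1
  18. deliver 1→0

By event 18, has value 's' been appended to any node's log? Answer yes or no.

e1 timeout(1): 1[cand,t=1,-]
e2 deliver 1→2: 2[foll,t=1,-]
e3 deliver 2→1: 1[lead,t=1,-]
e4 deliver 1→0: 0[foll,t=1,-]
e5 deliver 0→1: ·
e6 deliver 1→0: ·
e7 crash(2): 2[✗foll,t=1,-]
e8 deliver 1→2: ·
e9 propose(2,'z'): ·
e10 deliver 2→0: ·
e11 deliver 0→2: ·
e12 recover(2): 2[foll,t=1,-]
e13 propose(0,'s'): ·
e14 timeout(0): 0[cand,t=2,-]
e15 timeout(1): 1[cand,t=2,-]
e16 deliver 1→0: ·
e17 deliver 2→1: ·
e18 deliver 1→0: ·

no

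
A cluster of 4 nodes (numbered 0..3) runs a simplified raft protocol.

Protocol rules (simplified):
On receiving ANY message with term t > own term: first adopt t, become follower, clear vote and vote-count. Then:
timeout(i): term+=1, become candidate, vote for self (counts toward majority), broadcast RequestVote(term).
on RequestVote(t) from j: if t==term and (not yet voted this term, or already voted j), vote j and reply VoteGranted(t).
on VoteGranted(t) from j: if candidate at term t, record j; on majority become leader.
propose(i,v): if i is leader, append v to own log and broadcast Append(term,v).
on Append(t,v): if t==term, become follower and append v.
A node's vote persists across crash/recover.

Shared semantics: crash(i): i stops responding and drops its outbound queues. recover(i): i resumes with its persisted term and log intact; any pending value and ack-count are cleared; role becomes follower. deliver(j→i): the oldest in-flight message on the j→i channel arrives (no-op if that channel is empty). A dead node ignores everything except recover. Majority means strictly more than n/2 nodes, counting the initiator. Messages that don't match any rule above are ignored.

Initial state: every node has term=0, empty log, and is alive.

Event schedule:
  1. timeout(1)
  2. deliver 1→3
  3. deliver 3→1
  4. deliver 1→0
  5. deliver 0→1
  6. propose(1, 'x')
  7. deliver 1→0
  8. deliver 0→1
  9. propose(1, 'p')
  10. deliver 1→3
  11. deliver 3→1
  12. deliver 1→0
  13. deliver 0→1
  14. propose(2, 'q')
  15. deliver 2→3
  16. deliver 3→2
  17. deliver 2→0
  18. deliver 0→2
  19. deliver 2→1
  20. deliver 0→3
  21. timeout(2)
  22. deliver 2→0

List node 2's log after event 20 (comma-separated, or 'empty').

after 1 — timeout(1): n1:cand/t1/[-]
after 2 — deliver 1→3: n3:foll/t1/[-]
after 3 — deliver 3→1: ·
after 4 — deliver 1→0: n0:foll/t1/[-]
after 5 — deliver 0→1: n1:lead/t1/[-]
after 6 — propose(1,'x'): n1:lead/t1/[x]
after 7 — deliver 1→0: n0:foll/t1/[x]
after 8 — deliver 0→1: ·
after 9 — propose(1,'p'): n1:lead/t1/[x,p]
after 10 — deliver 1→3: n3:foll/t1/[x]
after 11 — deliver 3→1: ·
after 12 — deliver 1→0: n0:foll/t1/[x,p]
after 13 — deliver 0→1: ·
after 14 — propose(2,'q'): ·
after 15 — deliver 2→3: ·
after 16 — deliver 3→2: ·
after 17 — deliver 2→0: ·
after 18 — deliver 0→2: ·
after 19 — deliver 2→1: ·
after 20 — deliver 0→3: ·

empty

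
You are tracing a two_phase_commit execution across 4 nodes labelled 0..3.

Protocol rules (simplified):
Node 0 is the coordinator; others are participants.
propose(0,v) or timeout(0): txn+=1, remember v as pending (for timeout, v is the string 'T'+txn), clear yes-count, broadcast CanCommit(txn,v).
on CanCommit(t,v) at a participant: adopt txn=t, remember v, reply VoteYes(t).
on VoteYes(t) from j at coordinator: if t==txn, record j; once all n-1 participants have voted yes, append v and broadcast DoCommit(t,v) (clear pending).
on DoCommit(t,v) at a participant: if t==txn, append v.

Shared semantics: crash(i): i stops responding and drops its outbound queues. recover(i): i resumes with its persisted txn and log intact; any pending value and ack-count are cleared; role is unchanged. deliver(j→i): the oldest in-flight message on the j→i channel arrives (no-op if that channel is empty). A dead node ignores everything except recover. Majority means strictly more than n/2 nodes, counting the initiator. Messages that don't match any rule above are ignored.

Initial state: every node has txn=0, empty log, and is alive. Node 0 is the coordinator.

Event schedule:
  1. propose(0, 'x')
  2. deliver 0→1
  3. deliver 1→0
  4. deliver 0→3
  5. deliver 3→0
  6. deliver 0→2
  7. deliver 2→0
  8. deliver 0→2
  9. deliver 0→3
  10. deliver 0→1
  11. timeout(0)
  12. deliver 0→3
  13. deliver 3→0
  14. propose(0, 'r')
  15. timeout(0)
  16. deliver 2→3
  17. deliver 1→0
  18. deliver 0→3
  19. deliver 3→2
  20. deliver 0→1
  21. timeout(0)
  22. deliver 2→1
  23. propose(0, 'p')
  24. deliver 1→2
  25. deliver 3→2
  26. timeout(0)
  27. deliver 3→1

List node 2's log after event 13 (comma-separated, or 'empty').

x

step 1 propose(0,'x'): 0={coor,t=1,log=-}
step 2 deliver 0→1: 1={part,t=1,log=-}
step 3 deliver 1→0: —
step 4 deliver 0→3: 3={part,t=1,log=-}
step 5 deliver 3→0: —
step 6 deliver 0→2: 2={part,t=1,log=-}
step 7 deliver 2→0: 0={coor,t=1,log=x}
step 8 deliver 0→2: 2={part,t=1,log=x}
step 9 deliver 0→3: 3={part,t=1,log=x}
step 10 deliver 0→1: 1={part,t=1,log=x}
step 11 timeout(0): 0={coor,t=2,log=x}
step 12 deliver 0→3: 3={part,t=2,log=x}
step 13 deliver 3→0: —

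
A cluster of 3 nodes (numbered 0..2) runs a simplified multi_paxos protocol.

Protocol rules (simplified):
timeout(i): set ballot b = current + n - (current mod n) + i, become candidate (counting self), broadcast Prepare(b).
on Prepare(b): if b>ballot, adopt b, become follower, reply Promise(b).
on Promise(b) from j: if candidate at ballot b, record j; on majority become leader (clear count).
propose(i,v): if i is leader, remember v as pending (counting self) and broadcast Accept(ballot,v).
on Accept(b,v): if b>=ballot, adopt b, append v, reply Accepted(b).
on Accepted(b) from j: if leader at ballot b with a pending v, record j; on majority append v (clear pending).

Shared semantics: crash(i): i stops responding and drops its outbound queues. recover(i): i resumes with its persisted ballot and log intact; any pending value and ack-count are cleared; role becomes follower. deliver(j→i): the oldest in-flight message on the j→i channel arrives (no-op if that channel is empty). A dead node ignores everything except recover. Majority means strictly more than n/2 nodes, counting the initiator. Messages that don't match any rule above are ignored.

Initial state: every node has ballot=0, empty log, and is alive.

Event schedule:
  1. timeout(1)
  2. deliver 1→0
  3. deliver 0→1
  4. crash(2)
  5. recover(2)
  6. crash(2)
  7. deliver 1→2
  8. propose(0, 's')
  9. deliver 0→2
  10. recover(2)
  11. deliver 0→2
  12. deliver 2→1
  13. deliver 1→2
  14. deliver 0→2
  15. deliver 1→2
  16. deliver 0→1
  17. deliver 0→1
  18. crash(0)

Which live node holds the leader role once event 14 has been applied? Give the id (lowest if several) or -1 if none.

1. timeout(1):  <1:cand b4 ->
2. deliver 1→0:  <0:foll b4 ->
3. deliver 0→1:  <1:lead b4 ->
4. crash(2):  <2:✗foll b0 ->
5. recover(2):  <2:foll b0 ->
6. crash(2):  <2:✗foll b0 ->
7. deliver 1→2:  nop
8. propose(0,'s'):  nop
9. deliver 0→2:  nop
10. recover(2):  <2:foll b0 ->
11. deliver 0→2:  nop
12. deliver 2→1:  nop
13. deliver 1→2:  <2:foll b4 ->
14. deliver 0→2:  nop

1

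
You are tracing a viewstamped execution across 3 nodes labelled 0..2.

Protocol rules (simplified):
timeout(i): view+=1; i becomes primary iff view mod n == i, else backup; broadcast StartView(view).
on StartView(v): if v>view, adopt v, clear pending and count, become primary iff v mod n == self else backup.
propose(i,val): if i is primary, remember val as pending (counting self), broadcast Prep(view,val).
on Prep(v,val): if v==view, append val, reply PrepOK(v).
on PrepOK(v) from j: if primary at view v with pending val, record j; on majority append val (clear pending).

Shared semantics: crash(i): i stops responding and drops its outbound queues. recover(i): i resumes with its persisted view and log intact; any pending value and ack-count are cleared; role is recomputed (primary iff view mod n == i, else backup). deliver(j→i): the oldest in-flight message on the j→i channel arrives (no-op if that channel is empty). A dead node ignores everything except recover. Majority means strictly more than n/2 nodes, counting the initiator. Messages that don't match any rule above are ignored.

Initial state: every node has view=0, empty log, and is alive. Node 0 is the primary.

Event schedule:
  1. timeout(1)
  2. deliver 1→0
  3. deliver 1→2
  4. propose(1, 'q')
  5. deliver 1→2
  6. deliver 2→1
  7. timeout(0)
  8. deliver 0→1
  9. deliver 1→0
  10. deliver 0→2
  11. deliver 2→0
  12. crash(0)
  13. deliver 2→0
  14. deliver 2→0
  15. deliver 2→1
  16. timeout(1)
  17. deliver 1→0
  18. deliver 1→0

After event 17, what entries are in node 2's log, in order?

after 1 — timeout(1): n1:prim/v1/[-]
after 2 — deliver 1→0: n0:back/v1/[-]
after 3 — deliver 1→2: n2:back/v1/[-]
after 4 — propose(1,'q'): ·
after 5 — deliver 1→2: n2:back/v1/[q]
after 6 — deliver 2→1: n1:prim/v1/[q]
after 7 — timeout(0): n0:back/v2/[-]
after 8 — deliver 0→1: n1:back/v2/[q]
after 9 — deliver 1→0: ·
after 10 — deliver 0→2: n2:prim/v2/[q]
after 11 — deliver 2→0: ·
after 12 — crash(0): n0:✗back/v2/[-]
after 13 — deliver 2→0: ·
after 14 — deliver 2→0: ·
after 15 — deliver 2→1: ·
after 16 — timeout(1): n1:back/v3/[q]
after 17 — deliver 1→0: ·

q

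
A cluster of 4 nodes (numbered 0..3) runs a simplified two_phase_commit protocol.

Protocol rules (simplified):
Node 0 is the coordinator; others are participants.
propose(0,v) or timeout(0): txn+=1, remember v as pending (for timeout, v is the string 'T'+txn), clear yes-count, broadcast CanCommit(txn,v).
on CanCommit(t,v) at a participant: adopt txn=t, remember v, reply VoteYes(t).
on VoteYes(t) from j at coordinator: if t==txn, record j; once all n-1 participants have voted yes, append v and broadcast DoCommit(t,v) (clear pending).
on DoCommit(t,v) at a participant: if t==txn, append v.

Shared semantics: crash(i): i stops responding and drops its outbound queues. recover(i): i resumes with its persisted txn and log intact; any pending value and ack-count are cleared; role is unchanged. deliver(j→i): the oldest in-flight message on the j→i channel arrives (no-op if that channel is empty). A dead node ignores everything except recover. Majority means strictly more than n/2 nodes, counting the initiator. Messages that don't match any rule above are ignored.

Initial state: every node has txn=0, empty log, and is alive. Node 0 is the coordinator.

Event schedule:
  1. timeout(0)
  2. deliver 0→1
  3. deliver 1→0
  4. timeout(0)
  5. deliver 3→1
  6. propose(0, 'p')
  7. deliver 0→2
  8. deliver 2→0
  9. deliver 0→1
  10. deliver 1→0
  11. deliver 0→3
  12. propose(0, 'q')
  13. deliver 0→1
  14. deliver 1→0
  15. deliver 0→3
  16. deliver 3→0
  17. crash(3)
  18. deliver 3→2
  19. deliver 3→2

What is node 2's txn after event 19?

1. timeout(0):  <0:coor t1 ->
2. deliver 0→1:  <1:part t1 ->
3. deliver 1→0:  nop
4. timeout(0):  <0:coor t2 ->
5. deliver 3→1:  nop
6. propose(0,'p'):  <0:coor t3 ->
7. deliver 0→2:  <2:part t1 ->
8. deliver 2→0:  nop
9. deliver 0→1:  <1:part t2 ->
10. deliver 1→0:  nop
11. deliver 0→3:  <3:part t1 ->
12. propose(0,'q'):  <0:coor t4 ->
13. deliver 0→1:  <1:part t3 ->
14. deliver 1→0:  nop
15. deliver 0→3:  <3:part t2 ->
16. deliver 3→0:  nop
17. crash(3):  <3:✗part t2 ->
18. deliver 3→2:  nop
19. deliver 3→2:  nop

1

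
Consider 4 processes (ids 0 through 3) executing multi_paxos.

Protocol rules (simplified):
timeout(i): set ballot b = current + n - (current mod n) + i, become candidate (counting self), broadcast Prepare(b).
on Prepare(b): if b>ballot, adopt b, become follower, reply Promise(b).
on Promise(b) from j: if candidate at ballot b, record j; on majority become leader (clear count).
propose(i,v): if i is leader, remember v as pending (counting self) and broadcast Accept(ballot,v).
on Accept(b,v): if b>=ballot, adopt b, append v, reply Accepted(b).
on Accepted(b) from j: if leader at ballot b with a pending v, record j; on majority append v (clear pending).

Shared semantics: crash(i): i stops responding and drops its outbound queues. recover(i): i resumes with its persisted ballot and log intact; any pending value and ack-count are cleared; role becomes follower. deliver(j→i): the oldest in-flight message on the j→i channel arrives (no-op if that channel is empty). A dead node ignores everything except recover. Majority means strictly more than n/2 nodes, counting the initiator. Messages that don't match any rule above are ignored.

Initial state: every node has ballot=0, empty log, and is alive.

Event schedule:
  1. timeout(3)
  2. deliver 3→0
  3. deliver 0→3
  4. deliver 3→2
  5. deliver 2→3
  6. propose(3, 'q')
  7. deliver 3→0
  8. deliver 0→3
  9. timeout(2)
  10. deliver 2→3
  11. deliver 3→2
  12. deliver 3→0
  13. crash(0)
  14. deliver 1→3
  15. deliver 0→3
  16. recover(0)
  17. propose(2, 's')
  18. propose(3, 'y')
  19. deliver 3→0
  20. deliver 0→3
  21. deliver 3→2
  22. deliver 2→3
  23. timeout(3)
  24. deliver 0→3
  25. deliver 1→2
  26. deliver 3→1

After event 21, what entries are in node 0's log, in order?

e1 timeout(3): 3[cand,b=7,-]
e2 deliver 3→0: 0[foll,b=7,-]
e3 deliver 0→3: ·
e4 deliver 3→2: 2[foll,b=7,-]
e5 deliver 2→3: 3[lead,b=7,-]
e6 propose(3,'q'): ·
e7 deliver 3→0: 0[foll,b=7,q]
e8 deliver 0→3: ·
e9 timeout(2): 2[cand,b=10,-]
e10 deliver 2→3: 3[foll,b=10,-]
e11 deliver 3→2: ·
e12 deliver 3→0: ·
e13 crash(0): 0[✗foll,b=7,q]
e14 deliver 1→3: ·
e15 deliver 0→3: ·
e16 recover(0): 0[foll,b=7,q]
e17 propose(2,'s'): ·
e18 propose(3,'y'): ·
e19 deliver 3→0: ·
e20 deliver 0→3: ·
e21 deliver 3→2: ·

q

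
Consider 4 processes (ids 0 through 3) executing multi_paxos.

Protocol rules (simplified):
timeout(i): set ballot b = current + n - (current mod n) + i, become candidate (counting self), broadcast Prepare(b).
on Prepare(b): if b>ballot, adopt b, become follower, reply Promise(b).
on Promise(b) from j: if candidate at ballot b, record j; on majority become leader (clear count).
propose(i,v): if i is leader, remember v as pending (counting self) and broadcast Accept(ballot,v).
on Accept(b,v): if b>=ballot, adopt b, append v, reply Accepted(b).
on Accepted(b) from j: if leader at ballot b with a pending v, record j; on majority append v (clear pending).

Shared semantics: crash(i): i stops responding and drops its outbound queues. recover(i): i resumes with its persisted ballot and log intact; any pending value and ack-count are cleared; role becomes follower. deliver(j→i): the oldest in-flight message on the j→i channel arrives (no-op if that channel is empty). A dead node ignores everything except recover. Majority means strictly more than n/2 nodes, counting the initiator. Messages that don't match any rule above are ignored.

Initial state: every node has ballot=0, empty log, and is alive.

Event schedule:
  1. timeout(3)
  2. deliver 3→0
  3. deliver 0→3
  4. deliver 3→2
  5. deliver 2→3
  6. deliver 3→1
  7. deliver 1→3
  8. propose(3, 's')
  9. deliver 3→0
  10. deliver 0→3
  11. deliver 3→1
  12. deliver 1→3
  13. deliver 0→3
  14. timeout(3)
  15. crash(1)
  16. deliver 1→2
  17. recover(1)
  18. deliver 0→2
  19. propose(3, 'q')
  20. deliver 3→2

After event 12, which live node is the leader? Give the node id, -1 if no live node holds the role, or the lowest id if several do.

e1 timeout(3): 3[cand,b=7,-]
e2 deliver 3→0: 0[foll,b=7,-]
e3 deliver 0→3: ·
e4 deliver 3→2: 2[foll,b=7,-]
e5 deliver 2→3: 3[lead,b=7,-]
e6 deliver 3→1: 1[foll,b=7,-]
e7 deliver 1→3: ·
e8 propose(3,'s'): ·
e9 deliver 3→0: 0[foll,b=7,s]
e10 deliver 0→3: ·
e11 deliver 3→1: 1[foll,b=7,s]
e12 deliver 1→3: 3[lead,b=7,s]

3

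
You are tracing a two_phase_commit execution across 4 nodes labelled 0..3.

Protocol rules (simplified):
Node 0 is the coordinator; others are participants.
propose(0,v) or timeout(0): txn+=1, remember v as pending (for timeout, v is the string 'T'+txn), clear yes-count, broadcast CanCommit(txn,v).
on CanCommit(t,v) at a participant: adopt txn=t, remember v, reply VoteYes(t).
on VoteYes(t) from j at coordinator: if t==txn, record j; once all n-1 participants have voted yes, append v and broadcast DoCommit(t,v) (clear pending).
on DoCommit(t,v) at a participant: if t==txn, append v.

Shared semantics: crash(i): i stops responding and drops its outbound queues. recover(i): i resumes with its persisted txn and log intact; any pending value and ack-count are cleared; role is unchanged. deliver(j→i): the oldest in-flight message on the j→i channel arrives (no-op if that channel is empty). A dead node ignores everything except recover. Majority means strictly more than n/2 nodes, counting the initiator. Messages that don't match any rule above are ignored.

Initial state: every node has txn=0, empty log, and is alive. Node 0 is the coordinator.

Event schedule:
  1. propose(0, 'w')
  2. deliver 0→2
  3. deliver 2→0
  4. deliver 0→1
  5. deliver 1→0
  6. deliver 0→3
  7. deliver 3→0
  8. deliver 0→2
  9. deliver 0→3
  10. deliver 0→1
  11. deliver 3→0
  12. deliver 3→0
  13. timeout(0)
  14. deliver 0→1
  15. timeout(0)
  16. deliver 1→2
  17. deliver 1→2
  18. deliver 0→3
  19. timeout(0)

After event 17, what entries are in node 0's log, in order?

w

1. propose(0,'w'):  <0:coor t1 ->
2. deliver 0→2:  <2:part t1 ->
3. deliver 2→0:  nop
4. deliver 0→1:  <1:part t1 ->
5. deliver 1→0:  nop
6. deliver 0→3:  <3:part t1 ->
7. deliver 3→0:  <0:coor t1 w>
8. deliver 0→2:  <2:part t1 w>
9. deliver 0→3:  <3:part t1 w>
10. deliver 0→1:  <1:part t1 w>
11. deliver 3→0:  nop
12. deliver 3→0:  nop
13. timeout(0):  <0:coor t2 w>
14. deliver 0→1:  <1:part t2 w>
15. timeout(0):  <0:coor t3 w>
16. deliver 1→2:  nop
17. deliver 1→2:  nop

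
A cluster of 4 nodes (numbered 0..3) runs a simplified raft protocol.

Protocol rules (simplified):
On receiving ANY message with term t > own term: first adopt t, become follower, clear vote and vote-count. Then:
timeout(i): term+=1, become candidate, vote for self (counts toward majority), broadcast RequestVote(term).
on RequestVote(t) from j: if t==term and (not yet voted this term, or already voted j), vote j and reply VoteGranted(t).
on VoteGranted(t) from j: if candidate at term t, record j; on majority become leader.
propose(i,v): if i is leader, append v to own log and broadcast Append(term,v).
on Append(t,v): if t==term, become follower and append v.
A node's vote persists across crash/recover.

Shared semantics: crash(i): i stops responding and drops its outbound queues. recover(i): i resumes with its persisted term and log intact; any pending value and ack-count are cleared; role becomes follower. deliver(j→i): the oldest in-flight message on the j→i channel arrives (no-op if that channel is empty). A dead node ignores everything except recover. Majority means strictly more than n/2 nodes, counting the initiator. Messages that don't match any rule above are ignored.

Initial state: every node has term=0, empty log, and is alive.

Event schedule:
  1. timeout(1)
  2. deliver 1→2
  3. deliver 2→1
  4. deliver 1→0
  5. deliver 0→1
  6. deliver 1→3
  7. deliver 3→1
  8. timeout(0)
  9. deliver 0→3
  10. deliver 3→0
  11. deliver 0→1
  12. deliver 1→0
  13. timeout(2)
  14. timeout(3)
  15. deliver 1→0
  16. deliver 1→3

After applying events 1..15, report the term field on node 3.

3

step 1 timeout(1): 1={cand,t=1,log=-}
step 2 deliver 1→2: 2={foll,t=1,log=-}
step 3 deliver 2→1: —
step 4 deliver 1→0: 0={foll,t=1,log=-}
step 5 deliver 0→1: 1={lead,t=1,log=-}
step 6 deliver 1→3: 3={foll,t=1,log=-}
step 7 deliver 3→1: —
step 8 timeout(0): 0={cand,t=2,log=-}
step 9 deliver 0→3: 3={foll,t=2,log=-}
step 10 deliver 3→0: —
step 11 deliver 0→1: 1={foll,t=2,log=-}
step 12 deliver 1→0: 0={lead,t=2,log=-}
step 13 timeout(2): 2={cand,t=2,log=-}
step 14 timeout(3): 3={cand,t=3,log=-}
step 15 deliver 1→0: —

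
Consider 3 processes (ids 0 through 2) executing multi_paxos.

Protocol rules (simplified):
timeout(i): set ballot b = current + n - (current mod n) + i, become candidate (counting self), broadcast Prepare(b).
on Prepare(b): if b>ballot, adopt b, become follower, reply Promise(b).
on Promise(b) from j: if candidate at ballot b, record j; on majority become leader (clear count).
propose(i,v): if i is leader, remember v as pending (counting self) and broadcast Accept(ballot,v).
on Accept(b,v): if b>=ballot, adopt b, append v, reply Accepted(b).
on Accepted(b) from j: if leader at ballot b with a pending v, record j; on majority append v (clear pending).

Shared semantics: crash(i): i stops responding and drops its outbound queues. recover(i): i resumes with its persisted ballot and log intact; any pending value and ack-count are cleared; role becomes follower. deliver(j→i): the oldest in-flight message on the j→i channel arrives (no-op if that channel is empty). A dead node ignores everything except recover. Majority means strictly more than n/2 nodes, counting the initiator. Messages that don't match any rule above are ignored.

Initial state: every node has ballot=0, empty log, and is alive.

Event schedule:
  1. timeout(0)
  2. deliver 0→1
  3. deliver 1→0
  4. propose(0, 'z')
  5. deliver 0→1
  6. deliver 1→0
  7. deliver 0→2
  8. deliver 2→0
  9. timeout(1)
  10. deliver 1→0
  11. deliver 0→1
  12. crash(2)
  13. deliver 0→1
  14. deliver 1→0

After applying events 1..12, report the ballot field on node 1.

after 1 — timeout(0): n0:cand/b3/[-]
after 2 — deliver 0→1: n1:foll/b3/[-]
after 3 — deliver 1→0: n0:lead/b3/[-]
after 4 — propose(0,'z'): ·
after 5 — deliver 0→1: n1:foll/b3/[z]
after 6 — deliver 1→0: n0:lead/b3/[z]
after 7 — deliver 0→2: n2:foll/b3/[-]
after 8 — deliver 2→0: ·
after 9 — timeout(1): n1:cand/b7/[z]
after 10 — deliver 1→0: n0:foll/b7/[z]
after 11 — deliver 0→1: n1:lead/b7/[z]
after 12 — crash(2): n2:✗foll/b3/[-]

7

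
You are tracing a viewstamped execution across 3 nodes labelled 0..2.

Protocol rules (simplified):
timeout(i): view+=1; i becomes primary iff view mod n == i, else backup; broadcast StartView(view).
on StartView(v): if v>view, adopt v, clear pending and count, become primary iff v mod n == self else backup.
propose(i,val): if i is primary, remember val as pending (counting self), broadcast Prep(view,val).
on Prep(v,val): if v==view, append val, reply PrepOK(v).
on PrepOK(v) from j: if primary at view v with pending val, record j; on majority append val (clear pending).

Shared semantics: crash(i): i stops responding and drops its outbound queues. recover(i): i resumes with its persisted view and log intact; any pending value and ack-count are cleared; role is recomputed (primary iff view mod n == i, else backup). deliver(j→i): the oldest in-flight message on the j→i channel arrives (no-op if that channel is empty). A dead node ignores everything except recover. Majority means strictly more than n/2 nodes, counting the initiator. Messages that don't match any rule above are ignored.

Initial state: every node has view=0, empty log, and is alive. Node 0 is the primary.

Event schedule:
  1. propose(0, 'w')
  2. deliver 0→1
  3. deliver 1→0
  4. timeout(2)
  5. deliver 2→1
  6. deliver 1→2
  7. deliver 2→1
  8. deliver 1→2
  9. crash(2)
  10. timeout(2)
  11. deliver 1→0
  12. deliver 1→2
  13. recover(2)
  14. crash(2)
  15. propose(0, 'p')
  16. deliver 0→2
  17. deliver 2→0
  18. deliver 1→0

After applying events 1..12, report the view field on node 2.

1

step 1 propose(0,'w'): —
step 2 deliver 0→1: 1={back,v=0,log=w}
step 3 deliver 1→0: 0={prim,v=0,log=w}
step 4 timeout(2): 2={back,v=1,log=-}
step 5 deliver 2→1: 1={prim,v=1,log=w}
step 6 deliver 1→2: —
step 7 deliver 2→1: —
step 8 deliver 1→2: —
step 9 crash(2): 2={✗back,v=1,log=-}
step 10 timeout(2): —
step 11 deliver 1→0: —
step 12 deliver 1→2: —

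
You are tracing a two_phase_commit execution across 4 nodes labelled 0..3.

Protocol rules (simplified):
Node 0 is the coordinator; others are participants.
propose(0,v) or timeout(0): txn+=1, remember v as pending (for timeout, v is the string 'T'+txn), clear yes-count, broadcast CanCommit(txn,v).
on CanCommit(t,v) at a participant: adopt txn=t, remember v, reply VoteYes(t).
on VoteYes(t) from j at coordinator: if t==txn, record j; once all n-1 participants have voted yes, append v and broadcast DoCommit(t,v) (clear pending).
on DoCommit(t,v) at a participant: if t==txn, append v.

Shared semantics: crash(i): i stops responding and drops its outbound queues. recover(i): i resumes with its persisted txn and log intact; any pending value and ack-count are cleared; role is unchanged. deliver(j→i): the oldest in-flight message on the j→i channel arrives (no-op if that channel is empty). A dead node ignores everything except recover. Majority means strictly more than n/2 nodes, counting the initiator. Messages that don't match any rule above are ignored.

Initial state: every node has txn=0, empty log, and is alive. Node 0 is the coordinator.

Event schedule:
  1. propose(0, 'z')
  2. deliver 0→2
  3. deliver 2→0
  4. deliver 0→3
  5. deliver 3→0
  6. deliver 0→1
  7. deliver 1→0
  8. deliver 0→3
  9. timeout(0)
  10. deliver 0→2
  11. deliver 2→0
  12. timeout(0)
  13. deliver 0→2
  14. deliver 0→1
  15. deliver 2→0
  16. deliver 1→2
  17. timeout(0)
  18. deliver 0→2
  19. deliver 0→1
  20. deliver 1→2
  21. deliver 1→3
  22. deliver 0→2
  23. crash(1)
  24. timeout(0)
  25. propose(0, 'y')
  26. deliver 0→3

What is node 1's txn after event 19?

after 1 — propose(0,'z'): n0:coor/t1/[-]
after 2 — deliver 0→2: n2:part/t1/[-]
after 3 — deliver 2→0: ·
after 4 — deliver 0→3: n3:part/t1/[-]
after 5 — deliver 3→0: ·
after 6 — deliver 0→1: n1:part/t1/[-]
after 7 — deliver 1→0: n0:coor/t1/[z]
after 8 — deliver 0→3: n3:part/t1/[z]
after 9 — timeout(0): n0:coor/t2/[z]
after 10 — deliver 0→2: n2:part/t1/[z]
after 11 — deliver 2→0: ·
after 12 — timeout(0): n0:coor/t3/[z]
after 13 — deliver 0→2: n2:part/t2/[z]
after 14 — deliver 0→1: n1:part/t1/[z]
after 15 — deliver 2→0: ·
after 16 — deliver 1→2: ·
after 17 — timeout(0): n0:coor/t4/[z]
after 18 — deliver 0→2: n2:part/t3/[z]
after 19 — deliver 0→1: n1:part/t2/[z]

2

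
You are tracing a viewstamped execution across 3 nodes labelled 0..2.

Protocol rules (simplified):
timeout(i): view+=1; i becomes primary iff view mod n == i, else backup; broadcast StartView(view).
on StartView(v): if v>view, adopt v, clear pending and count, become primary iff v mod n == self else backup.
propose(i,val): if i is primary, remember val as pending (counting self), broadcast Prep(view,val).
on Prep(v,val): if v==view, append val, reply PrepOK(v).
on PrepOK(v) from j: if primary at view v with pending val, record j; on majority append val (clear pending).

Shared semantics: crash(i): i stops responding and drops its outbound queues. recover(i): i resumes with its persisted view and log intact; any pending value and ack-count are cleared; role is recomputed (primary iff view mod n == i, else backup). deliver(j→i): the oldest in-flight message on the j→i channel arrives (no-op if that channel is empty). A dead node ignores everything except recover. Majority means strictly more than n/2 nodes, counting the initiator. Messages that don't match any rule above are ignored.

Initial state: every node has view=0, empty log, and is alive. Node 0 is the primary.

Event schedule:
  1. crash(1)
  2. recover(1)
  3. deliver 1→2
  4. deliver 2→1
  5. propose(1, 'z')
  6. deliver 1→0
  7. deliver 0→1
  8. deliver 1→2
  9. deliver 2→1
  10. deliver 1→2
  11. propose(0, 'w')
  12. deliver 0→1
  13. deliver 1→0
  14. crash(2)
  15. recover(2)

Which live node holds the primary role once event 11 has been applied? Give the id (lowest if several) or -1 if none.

1. crash(1):  <1:✗back v0 ->
2. recover(1):  <1:back v0 ->
3. deliver 1→2:  nop
4. deliver 2→1:  nop
5. propose(1,'z'):  nop
6. deliver 1→0:  nop
7. deliver 0→1:  nop
8. deliver 1→2:  nop
9. deliver 2→1:  nop
10. deliver 1→2:  nop
11. propose(0,'w'):  nop

0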